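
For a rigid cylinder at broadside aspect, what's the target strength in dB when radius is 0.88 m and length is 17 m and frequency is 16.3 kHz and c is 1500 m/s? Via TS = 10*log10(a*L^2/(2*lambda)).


lambda = 1500/16300 = 0.09202 m
TS = 10*log10(0.88*17^2/(2*0.09202)) = 31.4

31.4 dB


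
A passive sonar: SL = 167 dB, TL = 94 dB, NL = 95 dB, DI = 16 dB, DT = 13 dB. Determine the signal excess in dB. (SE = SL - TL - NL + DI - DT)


SE = SL - TL - NL + DI - DT = 167 - 94 - 95 + 16 - 13 = -19

-19 dB


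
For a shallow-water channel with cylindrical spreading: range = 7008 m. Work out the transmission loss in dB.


TL = 10*log10(7008) = 38.46

38.46 dB


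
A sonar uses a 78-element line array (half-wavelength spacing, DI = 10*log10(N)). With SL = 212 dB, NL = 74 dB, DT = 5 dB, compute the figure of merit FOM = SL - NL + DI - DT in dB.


Step 1: DI = 10*log10(78) = 18.92 dB
Step 2: FOM = SL - NL + DI - DT = 212 - 74 + 18.92 - 5 = 151.92

151.92 dB


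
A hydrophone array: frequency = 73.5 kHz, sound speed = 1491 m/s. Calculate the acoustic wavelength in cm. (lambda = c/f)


2.03 cm


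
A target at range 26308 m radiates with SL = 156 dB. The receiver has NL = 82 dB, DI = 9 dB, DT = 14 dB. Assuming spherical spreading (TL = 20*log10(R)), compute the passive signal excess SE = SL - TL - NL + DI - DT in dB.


Step 1: TL = 20*log10(26308) = 88.4 dB
Step 2: SE = 156 - 88.4 - 82 + 9 - 14 = -19.4

-19.4 dB


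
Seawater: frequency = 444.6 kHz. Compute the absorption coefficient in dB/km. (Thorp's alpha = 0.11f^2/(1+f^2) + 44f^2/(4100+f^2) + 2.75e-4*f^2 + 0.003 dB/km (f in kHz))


97.578 dB/km


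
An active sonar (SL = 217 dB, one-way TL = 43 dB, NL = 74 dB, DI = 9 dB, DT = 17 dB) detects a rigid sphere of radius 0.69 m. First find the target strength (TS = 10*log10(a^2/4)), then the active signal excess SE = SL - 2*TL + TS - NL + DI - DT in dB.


Step 1: TS = 10*log10(0.69^2/4) = -9.24 dB
Step 2: SE = SL - 2*TL + TS - NL + DI - DT = 217 - 2*43 + (-9.24) - 74 + 9 - 17 = 39.76

39.76 dB


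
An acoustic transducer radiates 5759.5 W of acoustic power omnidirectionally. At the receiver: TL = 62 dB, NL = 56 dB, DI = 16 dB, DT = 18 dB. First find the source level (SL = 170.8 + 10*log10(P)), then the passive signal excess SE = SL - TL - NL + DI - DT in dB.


Step 1: SL = 170.8 + 10*log10(5759.5) = 208.4 dB
Step 2: SE = SL - TL - NL + DI - DT = 208.4 - 62 - 56 + 16 - 18 = 88.4

88.4 dB


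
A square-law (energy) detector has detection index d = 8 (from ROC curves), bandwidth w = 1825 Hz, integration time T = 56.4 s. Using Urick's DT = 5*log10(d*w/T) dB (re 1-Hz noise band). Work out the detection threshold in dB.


DT = 5*log10(d*w/T) = 5*log10(8 * 1825 / 56.4) = 5*log10(258.87) = 12.07

12.07 dB


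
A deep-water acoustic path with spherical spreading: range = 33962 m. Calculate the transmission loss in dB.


90.62 dB


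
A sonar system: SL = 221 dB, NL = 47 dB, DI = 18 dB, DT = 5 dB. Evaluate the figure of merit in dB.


FOM = SL - NL + DI - DT = 221 - 47 + 18 - 5 = 187

187 dB


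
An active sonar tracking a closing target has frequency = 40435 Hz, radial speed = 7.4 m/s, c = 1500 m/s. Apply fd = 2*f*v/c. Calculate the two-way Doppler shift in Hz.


fd = 2*f*v/c = 2 * 40435 * 7.4 / 1500 = 398.96

398.96 Hz


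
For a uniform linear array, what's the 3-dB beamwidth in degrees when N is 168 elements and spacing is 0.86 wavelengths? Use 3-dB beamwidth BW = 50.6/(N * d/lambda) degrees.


BW = 50.6 / (168 * 0.86) = 50.6 / 144.48 = 0.35

0.35 deg


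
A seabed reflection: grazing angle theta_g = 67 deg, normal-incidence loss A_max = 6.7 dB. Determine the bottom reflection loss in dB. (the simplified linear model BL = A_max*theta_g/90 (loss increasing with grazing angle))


BL = A_max * theta_g / 90 = 6.7 * 67 / 90 = 4.99

4.99 dB


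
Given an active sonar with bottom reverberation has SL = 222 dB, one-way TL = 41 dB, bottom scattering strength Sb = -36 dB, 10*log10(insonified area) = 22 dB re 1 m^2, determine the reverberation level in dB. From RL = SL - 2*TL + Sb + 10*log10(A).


RL = SL - 2*TL + Sb + 10*log10(A) = 222 - 2*41 + (-36) + 22 = 126

126 dB


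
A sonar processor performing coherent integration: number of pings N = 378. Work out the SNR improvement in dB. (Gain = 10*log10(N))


Gain = 10*log10(378) = 25.77

25.77 dB


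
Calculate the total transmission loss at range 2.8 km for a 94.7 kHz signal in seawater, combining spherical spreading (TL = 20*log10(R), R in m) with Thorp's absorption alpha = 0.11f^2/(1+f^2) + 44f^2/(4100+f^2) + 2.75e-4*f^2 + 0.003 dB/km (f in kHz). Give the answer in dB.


Step 1 (Thorp): alpha = 0.11*8968.09/(1+8968.09) + 44*8968.09/(4100+8968.09) + 2.75e-4*8968.09 + 0.003 = 32.7746 dB/km
Step 2: TL_spread = 20*log10(2800) = 68.94 dB
Step 3: TL_abs = alpha*R = 32.7746 * 2.8 = 91.77 dB
Step 4: TL_total = 68.94 + 91.77 = 160.71

160.71 dB


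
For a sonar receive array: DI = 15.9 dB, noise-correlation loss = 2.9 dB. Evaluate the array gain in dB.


13.0 dB


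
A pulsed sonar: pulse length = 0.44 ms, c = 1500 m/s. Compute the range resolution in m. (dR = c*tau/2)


dR = c*tau/2 = 1500 * 0.44e-3 / 2 = 0.33

0.33 m


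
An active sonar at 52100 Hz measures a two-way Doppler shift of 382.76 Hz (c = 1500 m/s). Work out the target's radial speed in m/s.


5.51 m/s


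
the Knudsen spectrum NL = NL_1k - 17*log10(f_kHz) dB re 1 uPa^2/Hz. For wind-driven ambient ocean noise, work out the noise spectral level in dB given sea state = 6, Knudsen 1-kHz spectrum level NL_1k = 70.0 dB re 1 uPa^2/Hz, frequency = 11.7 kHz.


NL = NL_1k - 17*log10(f_kHz) = 70.0 - 17*log10(11.7) = 70.0 - (18.16) = 51.84

51.84 dB


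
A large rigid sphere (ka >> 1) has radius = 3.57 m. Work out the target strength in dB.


TS = 10*log10(3.57^2 / 4) = 10*log10(3.186225) = 5.03

5.03 dB


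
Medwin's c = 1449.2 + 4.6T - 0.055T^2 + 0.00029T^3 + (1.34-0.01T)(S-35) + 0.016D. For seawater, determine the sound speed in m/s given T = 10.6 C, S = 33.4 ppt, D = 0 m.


1490.15 m/s


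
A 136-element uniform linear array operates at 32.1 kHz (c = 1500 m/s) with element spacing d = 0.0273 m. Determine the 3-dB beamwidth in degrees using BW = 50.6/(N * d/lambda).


Step 1: lambda = 1500/32100 = 0.04673 m
Step 2: d/lambda = 0.0273/0.04673 = 0.5842
Step 3: BW = 50.6/(N * d/lambda) = 50.6/(136 * 0.5842) = 0.64

0.64 deg


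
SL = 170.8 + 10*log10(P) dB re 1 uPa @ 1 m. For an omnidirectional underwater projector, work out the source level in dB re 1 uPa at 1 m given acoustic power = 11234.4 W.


211.31 dB


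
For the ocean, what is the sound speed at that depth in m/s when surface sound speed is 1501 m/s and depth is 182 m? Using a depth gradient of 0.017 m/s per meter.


c = 1501 + 0.017 * 182 = 1504.094

1504.094 m/s


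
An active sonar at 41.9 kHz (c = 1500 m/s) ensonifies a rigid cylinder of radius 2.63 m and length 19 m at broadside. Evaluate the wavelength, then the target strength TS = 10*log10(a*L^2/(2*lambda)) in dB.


Step 1: lambda = c/f = 1500/41900 = 0.0358 m
Step 2: TS = 10*log10(a*L^2/(2*lambda)) = 10*log10(2.63*19^2/(2*0.0358)) = 41.23

41.23 dB


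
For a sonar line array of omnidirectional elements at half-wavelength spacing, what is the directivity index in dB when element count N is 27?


DI = 10*log10(27) = 14.31

14.31 dB


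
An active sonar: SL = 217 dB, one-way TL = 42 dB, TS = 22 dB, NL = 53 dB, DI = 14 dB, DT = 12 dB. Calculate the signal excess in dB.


SE = SL - 2*TL + TS - NL + DI - DT = 217 - 2*42 + (22) - 53 + 14 - 12 = 104

104 dB


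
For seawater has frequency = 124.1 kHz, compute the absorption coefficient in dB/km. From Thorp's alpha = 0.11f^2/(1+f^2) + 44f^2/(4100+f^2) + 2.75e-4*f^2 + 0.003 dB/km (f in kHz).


f^2 = 15400.81
alpha = 0.11*15400.81/(1+15400.81) + 44*15400.81/(4100+15400.81) + 2.75e-4*15400.81 + 0.003 = 39.097

39.097 dB/km


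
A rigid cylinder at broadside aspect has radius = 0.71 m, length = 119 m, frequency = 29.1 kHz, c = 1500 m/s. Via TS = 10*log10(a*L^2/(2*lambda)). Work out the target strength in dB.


lambda = 1500/29100 = 0.05155 m
TS = 10*log10(0.71*119^2/(2*0.05155)) = 49.89

49.89 dB


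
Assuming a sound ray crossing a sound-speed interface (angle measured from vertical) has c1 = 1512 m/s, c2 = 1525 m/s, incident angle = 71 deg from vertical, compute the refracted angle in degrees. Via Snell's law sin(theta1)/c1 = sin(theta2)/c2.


sin(theta2) = (c2/c1)*sin(theta1) = (1525/1512)*sin(71 deg) = 0.95365
theta2 = arcsin(0.95365) = 72.49

72.49 deg


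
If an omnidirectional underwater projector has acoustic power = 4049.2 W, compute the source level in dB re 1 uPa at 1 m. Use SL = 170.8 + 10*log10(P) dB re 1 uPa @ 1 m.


SL = 170.8 + 10*log10(4049.2) = 170.8 + 36.07 = 206.87

206.87 dB


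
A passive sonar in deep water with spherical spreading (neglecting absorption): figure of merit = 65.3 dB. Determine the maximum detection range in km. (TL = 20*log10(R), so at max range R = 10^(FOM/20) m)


At max range FOM = TL, so 20*log10(R) = 65.3
R = 10^(65.3/20) = 1840.77 m = 1.84 km

1.84 km


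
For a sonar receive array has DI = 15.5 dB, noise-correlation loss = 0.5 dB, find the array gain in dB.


AG = DI - L_corr = 15.5 - 0.5 = 15.0

15.0 dB


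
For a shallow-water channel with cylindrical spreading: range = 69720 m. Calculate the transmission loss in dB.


48.43 dB


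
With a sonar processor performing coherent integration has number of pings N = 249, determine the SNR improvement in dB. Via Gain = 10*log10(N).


23.96 dB


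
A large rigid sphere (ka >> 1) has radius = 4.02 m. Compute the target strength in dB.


TS = 10*log10(4.02^2 / 4) = 10*log10(4.0401) = 6.06

6.06 dB


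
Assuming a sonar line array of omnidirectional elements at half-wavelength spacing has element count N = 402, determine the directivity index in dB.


DI = 10*log10(402) = 26.04

26.04 dB


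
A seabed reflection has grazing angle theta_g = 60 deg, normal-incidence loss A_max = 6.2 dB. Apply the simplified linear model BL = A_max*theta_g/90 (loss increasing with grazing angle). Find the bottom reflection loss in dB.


BL = A_max * theta_g / 90 = 6.2 * 60 / 90 = 4.13

4.13 dB


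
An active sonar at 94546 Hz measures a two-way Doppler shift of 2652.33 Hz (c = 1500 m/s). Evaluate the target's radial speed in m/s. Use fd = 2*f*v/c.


21.04 m/s


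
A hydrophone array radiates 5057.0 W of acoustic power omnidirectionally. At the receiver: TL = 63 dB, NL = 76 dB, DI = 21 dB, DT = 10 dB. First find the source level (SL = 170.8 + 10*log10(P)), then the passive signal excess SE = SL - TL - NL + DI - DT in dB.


Step 1: SL = 170.8 + 10*log10(5057.0) = 207.84 dB
Step 2: SE = SL - TL - NL + DI - DT = 207.84 - 63 - 76 + 21 - 10 = 79.84

79.84 dB


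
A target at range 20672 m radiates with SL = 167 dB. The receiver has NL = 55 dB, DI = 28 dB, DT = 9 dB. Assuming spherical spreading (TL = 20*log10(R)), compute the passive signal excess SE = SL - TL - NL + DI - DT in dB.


Step 1: TL = 20*log10(20672) = 86.31 dB
Step 2: SE = 167 - 86.31 - 55 + 28 - 9 = 44.69

44.69 dB


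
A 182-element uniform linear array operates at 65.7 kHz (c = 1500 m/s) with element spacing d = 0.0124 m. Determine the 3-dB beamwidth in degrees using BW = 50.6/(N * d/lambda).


Step 1: lambda = 1500/65700 = 0.02283 m
Step 2: d/lambda = 0.0124/0.02283 = 0.5431
Step 3: BW = 50.6/(N * d/lambda) = 50.6/(182 * 0.5431) = 0.51

0.51 deg


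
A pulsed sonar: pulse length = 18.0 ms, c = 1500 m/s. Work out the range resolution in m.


dR = c*tau/2 = 1500 * 18.0e-3 / 2 = 13.5

13.5 m


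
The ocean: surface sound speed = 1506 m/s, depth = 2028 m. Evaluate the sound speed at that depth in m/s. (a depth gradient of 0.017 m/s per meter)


1540.476 m/s


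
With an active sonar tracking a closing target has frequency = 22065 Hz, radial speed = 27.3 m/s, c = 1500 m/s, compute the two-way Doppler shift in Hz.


803.17 Hz


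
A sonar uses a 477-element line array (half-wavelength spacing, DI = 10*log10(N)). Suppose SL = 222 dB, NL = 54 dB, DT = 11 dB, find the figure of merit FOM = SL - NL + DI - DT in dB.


183.79 dB


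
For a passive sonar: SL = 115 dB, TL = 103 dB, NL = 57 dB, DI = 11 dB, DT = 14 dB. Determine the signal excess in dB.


SE = SL - TL - NL + DI - DT = 115 - 103 - 57 + 11 - 14 = -48

-48 dB


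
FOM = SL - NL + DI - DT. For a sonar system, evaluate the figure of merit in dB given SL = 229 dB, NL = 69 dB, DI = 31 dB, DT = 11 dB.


180 dB


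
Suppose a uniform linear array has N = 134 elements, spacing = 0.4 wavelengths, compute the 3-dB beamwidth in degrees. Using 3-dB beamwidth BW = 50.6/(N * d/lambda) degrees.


BW = 50.6 / (134 * 0.4) = 50.6 / 53.6 = 0.94

0.94 deg


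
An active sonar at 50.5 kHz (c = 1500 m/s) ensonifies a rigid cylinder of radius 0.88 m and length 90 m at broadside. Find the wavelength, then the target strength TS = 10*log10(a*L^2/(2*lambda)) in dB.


Step 1: lambda = c/f = 1500/50500 = 0.0297 m
Step 2: TS = 10*log10(a*L^2/(2*lambda)) = 10*log10(0.88*90^2/(2*0.0297)) = 50.79

50.79 dB


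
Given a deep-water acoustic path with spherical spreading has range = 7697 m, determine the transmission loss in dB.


TL = 20*log10(7697) = 77.73

77.73 dB


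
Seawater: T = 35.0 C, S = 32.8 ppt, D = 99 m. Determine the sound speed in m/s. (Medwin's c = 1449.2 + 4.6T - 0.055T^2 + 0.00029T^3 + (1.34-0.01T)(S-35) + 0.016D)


1554.66 m/s


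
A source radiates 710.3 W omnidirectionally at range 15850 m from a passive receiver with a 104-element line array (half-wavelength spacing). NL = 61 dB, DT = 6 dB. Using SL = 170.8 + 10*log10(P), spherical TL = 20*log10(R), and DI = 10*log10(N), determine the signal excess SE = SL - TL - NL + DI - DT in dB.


Step 1: SL = 170.8 + 10*log10(710.3) = 199.31 dB
Step 2: TL = 20*log10(15850) = 84.0 dB
Step 3: DI = 10*log10(104) = 20.17 dB
Step 4: SE = SL - TL - NL + DI - DT = 199.31 - 84.0 - 61 + 20.17 - 6 = 68.48

68.48 dB


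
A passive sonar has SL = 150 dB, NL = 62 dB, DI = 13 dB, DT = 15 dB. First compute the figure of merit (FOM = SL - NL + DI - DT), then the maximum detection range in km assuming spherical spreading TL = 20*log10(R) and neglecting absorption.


Step 1: FOM = SL - NL + DI - DT = 150 - 62 + 13 - 15 = 86 dB
Step 2: at max range FOM = TL = 20*log10(R), so R = 10^(86/20) = 19952.62 m = 19.95 km

19.95 km


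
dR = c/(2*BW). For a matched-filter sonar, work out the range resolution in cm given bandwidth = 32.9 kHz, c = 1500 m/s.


dR = c/(2*BW) = 1500 / (2 * 32.9e3) = 0.0228 m = 2.28 cm

2.28 cm


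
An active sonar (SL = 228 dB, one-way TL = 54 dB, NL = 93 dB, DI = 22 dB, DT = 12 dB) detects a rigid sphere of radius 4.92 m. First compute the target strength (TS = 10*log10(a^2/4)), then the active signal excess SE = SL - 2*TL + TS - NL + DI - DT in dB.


Step 1: TS = 10*log10(4.92^2/4) = 7.82 dB
Step 2: SE = SL - 2*TL + TS - NL + DI - DT = 228 - 2*54 + (7.82) - 93 + 22 - 12 = 44.82

44.82 dB


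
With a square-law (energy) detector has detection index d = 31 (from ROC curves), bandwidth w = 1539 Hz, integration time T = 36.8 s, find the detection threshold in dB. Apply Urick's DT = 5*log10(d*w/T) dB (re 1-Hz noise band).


DT = 5*log10(d*w/T) = 5*log10(31 * 1539 / 36.8) = 5*log10(1296.44) = 15.56

15.56 dB


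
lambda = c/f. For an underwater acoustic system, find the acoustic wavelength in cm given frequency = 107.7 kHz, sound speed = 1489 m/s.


1.38 cm


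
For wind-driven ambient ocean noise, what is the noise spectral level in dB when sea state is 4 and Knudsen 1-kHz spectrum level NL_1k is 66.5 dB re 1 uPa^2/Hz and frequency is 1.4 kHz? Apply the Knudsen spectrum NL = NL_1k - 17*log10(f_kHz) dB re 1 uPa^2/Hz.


NL = NL_1k - 17*log10(f_kHz) = 66.5 - 17*log10(1.4) = 66.5 - (2.48) = 64.02

64.02 dB


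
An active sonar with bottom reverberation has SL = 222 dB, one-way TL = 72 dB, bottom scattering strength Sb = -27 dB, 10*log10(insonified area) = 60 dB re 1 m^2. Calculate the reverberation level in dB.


RL = SL - 2*TL + Sb + 10*log10(A) = 222 - 2*72 + (-27) + 60 = 111

111 dB


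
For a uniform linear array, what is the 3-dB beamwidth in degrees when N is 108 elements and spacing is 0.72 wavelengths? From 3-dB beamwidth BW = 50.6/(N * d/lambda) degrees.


BW = 50.6 / (108 * 0.72) = 50.6 / 77.76 = 0.65

0.65 deg


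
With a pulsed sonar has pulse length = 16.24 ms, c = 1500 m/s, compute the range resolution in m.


dR = c*tau/2 = 1500 * 16.24e-3 / 2 = 12.18

12.18 m


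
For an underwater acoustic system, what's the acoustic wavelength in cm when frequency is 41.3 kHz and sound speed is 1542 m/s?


lambda = c/f = 1542 / 41300 = 0.0373 m = 3.73 cm

3.73 cm


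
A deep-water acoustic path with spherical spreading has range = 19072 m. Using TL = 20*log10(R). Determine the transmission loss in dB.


85.61 dB


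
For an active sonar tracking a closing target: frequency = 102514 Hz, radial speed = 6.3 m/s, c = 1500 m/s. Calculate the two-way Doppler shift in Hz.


861.12 Hz


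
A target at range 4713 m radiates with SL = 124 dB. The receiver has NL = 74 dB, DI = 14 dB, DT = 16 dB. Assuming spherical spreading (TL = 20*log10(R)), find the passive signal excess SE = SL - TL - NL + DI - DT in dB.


Step 1: TL = 20*log10(4713) = 73.47 dB
Step 2: SE = 124 - 73.47 - 74 + 14 - 16 = -25.47

-25.47 dB


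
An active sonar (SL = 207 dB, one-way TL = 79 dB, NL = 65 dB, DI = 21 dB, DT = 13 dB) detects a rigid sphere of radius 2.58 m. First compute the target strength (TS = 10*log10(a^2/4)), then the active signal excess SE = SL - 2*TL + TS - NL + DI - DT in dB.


Step 1: TS = 10*log10(2.58^2/4) = 2.21 dB
Step 2: SE = SL - 2*TL + TS - NL + DI - DT = 207 - 2*79 + (2.21) - 65 + 21 - 13 = -5.79

-5.79 dB


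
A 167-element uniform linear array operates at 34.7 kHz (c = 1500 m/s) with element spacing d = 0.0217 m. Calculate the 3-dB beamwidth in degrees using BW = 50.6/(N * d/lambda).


Step 1: lambda = 1500/34700 = 0.04323 m
Step 2: d/lambda = 0.0217/0.04323 = 0.502
Step 3: BW = 50.6/(N * d/lambda) = 50.6/(167 * 0.502) = 0.6

0.6 deg


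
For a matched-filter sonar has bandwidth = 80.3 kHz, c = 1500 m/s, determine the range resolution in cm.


dR = c/(2*BW) = 1500 / (2 * 80.3e3) = 0.0093 m = 0.93 cm

0.93 cm


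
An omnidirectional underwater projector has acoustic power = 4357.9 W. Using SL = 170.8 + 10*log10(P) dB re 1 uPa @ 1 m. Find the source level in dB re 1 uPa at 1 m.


207.19 dB


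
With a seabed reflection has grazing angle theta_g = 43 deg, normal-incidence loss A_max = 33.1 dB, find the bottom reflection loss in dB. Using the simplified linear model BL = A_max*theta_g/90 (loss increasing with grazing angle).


15.81 dB


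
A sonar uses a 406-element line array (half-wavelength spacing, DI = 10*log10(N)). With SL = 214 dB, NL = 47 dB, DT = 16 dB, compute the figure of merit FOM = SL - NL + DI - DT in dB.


Step 1: DI = 10*log10(406) = 26.09 dB
Step 2: FOM = SL - NL + DI - DT = 214 - 47 + 26.09 - 16 = 177.09

177.09 dB


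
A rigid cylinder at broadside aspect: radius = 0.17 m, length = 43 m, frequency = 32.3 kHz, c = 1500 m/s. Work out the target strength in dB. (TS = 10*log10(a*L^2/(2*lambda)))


35.29 dB


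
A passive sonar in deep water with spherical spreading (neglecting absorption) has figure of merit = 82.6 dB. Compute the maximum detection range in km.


At max range FOM = TL, so 20*log10(R) = 82.6
R = 10^(82.6/20) = 13489.63 m = 13.49 km

13.49 km


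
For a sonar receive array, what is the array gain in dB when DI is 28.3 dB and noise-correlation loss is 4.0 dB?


AG = DI - L_corr = 28.3 - 4.0 = 24.3

24.3 dB


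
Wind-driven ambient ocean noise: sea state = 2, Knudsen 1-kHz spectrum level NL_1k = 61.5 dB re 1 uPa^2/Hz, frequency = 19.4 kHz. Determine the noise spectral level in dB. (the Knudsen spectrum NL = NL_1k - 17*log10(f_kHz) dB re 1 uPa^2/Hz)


NL = NL_1k - 17*log10(f_kHz) = 61.5 - 17*log10(19.4) = 61.5 - (21.89) = 39.61

39.61 dB


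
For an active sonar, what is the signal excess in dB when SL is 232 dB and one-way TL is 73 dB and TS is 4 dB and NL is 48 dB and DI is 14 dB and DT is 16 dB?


SE = SL - 2*TL + TS - NL + DI - DT = 232 - 2*73 + (4) - 48 + 14 - 16 = 40

40 dB


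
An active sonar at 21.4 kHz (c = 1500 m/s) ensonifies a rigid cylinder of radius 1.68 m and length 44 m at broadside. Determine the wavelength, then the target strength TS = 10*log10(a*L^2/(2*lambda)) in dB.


Step 1: lambda = c/f = 1500/21400 = 0.07009 m
Step 2: TS = 10*log10(a*L^2/(2*lambda)) = 10*log10(1.68*44^2/(2*0.07009)) = 43.66

43.66 dB


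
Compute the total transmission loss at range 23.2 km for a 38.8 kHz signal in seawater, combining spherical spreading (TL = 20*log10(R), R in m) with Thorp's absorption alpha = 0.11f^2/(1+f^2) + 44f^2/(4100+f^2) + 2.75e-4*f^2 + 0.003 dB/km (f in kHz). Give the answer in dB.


Step 1 (Thorp): alpha = 0.11*1505.44/(1+1505.44) + 44*1505.44/(4100+1505.44) + 2.75e-4*1505.44 + 0.003 = 12.3439 dB/km
Step 2: TL_spread = 20*log10(23200) = 87.31 dB
Step 3: TL_abs = alpha*R = 12.3439 * 23.2 = 286.38 dB
Step 4: TL_total = 87.31 + 286.38 = 373.69

373.69 dB


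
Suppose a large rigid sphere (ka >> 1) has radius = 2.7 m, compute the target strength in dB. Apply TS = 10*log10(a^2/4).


TS = 10*log10(2.7^2 / 4) = 10*log10(1.8225) = 2.61

2.61 dB


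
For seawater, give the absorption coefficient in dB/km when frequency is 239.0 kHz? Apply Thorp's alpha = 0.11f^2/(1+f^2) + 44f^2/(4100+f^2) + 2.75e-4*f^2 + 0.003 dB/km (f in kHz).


56.875 dB/km


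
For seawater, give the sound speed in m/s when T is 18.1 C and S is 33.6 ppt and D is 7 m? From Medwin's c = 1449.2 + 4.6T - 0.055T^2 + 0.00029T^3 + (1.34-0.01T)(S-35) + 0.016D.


c = 1449.2 + 4.6*18.1 - 0.055*18.1^2 + 0.00029*18.1^3 + (1.34 - 0.01*18.1)*(33.6 - 35) + 0.016*7 = 1514.65

1514.65 m/s


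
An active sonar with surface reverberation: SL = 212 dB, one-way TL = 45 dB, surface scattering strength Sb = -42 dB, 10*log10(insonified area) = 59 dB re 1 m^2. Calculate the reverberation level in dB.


RL = SL - 2*TL + Sb + 10*log10(A) = 212 - 2*45 + (-42) + 59 = 139

139 dB


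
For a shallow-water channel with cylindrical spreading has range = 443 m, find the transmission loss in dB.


TL = 10*log10(443) = 26.46

26.46 dB


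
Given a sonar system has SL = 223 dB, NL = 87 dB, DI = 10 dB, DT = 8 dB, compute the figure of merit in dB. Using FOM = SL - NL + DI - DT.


138 dB


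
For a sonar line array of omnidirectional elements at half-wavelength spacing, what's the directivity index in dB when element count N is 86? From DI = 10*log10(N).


DI = 10*log10(86) = 19.34

19.34 dB


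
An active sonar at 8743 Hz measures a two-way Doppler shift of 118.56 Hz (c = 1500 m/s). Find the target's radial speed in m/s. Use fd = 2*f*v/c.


10.17 m/s


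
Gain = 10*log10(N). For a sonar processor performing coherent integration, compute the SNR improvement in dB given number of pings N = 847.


29.28 dB


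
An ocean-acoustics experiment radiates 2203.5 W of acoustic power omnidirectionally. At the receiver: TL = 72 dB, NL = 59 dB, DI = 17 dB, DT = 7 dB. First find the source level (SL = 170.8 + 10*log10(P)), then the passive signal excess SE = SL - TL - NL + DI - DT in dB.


Step 1: SL = 170.8 + 10*log10(2203.5) = 204.23 dB
Step 2: SE = SL - TL - NL + DI - DT = 204.23 - 72 - 59 + 17 - 7 = 83.23

83.23 dB


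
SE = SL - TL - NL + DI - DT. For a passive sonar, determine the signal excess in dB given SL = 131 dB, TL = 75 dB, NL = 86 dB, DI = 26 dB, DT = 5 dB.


SE = SL - TL - NL + DI - DT = 131 - 75 - 86 + 26 - 5 = -9

-9 dB


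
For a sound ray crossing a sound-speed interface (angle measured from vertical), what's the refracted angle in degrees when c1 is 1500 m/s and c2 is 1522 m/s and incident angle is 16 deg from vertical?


sin(theta2) = (c2/c1)*sin(theta1) = (1522/1500)*sin(16 deg) = 0.27968
theta2 = arcsin(0.27968) = 16.24

16.24 deg


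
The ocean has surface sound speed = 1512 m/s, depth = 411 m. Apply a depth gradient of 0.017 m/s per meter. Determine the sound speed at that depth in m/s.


c = 1512 + 0.017 * 411 = 1518.987

1518.987 m/s


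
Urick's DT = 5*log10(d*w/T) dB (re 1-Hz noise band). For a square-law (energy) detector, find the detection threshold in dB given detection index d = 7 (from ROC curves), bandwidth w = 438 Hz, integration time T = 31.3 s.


DT = 5*log10(d*w/T) = 5*log10(7 * 438 / 31.3) = 5*log10(97.96) = 9.96

9.96 dB


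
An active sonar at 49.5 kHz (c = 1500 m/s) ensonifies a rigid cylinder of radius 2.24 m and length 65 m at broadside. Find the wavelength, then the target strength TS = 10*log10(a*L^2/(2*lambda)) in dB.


Step 1: lambda = c/f = 1500/49500 = 0.0303 m
Step 2: TS = 10*log10(a*L^2/(2*lambda)) = 10*log10(2.24*65^2/(2*0.0303)) = 51.94

51.94 dB


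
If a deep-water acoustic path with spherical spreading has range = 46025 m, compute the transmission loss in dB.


TL = 20*log10(46025) = 93.26

93.26 dB


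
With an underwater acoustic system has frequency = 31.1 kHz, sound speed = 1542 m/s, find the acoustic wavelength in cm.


lambda = c/f = 1542 / 31100 = 0.0496 m = 4.96 cm

4.96 cm


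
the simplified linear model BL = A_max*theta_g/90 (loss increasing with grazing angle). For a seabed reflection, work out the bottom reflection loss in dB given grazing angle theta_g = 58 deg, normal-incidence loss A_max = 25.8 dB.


16.63 dB


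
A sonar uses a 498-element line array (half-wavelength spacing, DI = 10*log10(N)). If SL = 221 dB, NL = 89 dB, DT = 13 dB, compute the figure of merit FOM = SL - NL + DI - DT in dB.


Step 1: DI = 10*log10(498) = 26.97 dB
Step 2: FOM = SL - NL + DI - DT = 221 - 89 + 26.97 - 13 = 145.97

145.97 dB


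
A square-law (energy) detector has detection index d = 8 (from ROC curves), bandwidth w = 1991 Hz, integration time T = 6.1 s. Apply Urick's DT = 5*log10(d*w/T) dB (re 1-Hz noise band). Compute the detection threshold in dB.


DT = 5*log10(d*w/T) = 5*log10(8 * 1991 / 6.1) = 5*log10(2611.15) = 17.08

17.08 dB


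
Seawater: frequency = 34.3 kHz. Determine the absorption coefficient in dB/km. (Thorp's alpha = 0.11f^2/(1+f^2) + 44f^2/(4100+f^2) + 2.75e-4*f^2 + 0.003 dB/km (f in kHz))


f^2 = 1176.49
alpha = 0.11*1176.49/(1+1176.49) + 44*1176.49/(4100+1176.49) + 2.75e-4*1176.49 + 0.003 = 10.247

10.247 dB/km


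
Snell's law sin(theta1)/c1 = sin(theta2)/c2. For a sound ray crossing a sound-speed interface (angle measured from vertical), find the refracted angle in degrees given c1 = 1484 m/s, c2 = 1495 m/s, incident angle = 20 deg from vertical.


sin(theta2) = (c2/c1)*sin(theta1) = (1495/1484)*sin(20 deg) = 0.34456
theta2 = arcsin(0.34456) = 20.15

20.15 deg


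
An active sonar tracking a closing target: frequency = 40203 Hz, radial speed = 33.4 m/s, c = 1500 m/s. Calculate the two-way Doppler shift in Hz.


1790.37 Hz


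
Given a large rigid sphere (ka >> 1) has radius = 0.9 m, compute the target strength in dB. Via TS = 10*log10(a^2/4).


TS = 10*log10(0.9^2 / 4) = 10*log10(0.2025) = -6.94

-6.94 dB


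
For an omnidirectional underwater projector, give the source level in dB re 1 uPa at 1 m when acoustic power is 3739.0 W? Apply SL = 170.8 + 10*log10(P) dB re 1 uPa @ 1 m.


SL = 170.8 + 10*log10(3739.0) = 170.8 + 35.73 = 206.53

206.53 dB


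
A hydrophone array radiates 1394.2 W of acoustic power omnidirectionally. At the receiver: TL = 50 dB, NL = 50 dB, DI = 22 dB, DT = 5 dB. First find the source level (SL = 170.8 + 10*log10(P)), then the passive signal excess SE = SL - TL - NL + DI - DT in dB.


Step 1: SL = 170.8 + 10*log10(1394.2) = 202.24 dB
Step 2: SE = SL - TL - NL + DI - DT = 202.24 - 50 - 50 + 22 - 5 = 119.24

119.24 dB


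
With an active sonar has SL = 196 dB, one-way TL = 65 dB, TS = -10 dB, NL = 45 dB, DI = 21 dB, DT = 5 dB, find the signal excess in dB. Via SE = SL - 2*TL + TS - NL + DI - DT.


SE = SL - 2*TL + TS - NL + DI - DT = 196 - 2*65 + (-10) - 45 + 21 - 5 = 27

27 dB


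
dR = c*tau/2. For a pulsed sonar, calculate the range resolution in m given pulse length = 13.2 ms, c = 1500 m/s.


dR = c*tau/2 = 1500 * 13.2e-3 / 2 = 9.9

9.9 m


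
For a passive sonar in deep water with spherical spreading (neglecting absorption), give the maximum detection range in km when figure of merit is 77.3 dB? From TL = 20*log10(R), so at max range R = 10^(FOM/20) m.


7.33 km


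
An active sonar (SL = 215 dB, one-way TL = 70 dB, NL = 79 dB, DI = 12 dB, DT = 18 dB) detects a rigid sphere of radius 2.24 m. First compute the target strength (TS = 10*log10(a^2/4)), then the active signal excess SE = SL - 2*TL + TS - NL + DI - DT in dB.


Step 1: TS = 10*log10(2.24^2/4) = 0.98 dB
Step 2: SE = SL - 2*TL + TS - NL + DI - DT = 215 - 2*70 + (0.98) - 79 + 12 - 18 = -9.02

-9.02 dB


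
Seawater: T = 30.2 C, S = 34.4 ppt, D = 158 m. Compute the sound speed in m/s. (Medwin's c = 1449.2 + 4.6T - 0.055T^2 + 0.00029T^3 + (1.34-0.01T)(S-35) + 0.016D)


c = 1449.2 + 4.6*30.2 - 0.055*30.2^2 + 0.00029*30.2^3 + (1.34 - 0.01*30.2)*(34.4 - 35) + 0.016*158 = 1547.85

1547.85 m/s


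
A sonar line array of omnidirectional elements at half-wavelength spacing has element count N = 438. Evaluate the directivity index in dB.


DI = 10*log10(438) = 26.41

26.41 dB


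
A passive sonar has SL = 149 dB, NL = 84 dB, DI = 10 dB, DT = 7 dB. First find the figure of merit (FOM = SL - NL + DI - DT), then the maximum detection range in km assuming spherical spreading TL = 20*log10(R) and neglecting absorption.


Step 1: FOM = SL - NL + DI - DT = 149 - 84 + 10 - 7 = 68 dB
Step 2: at max range FOM = TL = 20*log10(R), so R = 10^(68/20) = 2511.89 m = 2.51 km

2.51 km


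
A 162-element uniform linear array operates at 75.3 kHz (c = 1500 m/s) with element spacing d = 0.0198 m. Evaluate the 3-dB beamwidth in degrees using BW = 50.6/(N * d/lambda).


Step 1: lambda = 1500/75300 = 0.01992 m
Step 2: d/lambda = 0.0198/0.01992 = 0.994
Step 3: BW = 50.6/(N * d/lambda) = 50.6/(162 * 0.994) = 0.31

0.31 deg


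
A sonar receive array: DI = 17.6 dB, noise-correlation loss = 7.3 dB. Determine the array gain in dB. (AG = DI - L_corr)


AG = DI - L_corr = 17.6 - 7.3 = 10.3

10.3 dB


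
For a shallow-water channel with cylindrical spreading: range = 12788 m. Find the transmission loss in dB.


TL = 10*log10(12788) = 41.07

41.07 dB


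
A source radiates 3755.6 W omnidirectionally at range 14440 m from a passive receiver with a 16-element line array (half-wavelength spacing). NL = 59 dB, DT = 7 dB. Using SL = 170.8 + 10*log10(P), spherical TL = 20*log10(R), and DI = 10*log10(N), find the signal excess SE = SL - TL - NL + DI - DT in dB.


Step 1: SL = 170.8 + 10*log10(3755.6) = 206.55 dB
Step 2: TL = 20*log10(14440) = 83.19 dB
Step 3: DI = 10*log10(16) = 12.04 dB
Step 4: SE = SL - TL - NL + DI - DT = 206.55 - 83.19 - 59 + 12.04 - 7 = 69.4

69.4 dB


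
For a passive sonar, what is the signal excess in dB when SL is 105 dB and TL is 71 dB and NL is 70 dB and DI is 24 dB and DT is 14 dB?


SE = SL - TL - NL + DI - DT = 105 - 71 - 70 + 24 - 14 = -26

-26 dB


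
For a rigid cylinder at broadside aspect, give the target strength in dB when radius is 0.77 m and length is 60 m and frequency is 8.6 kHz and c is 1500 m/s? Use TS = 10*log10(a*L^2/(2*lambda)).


39.0 dB


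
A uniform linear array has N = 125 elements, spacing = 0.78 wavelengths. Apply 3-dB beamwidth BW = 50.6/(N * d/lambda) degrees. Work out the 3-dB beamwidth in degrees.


BW = 50.6 / (125 * 0.78) = 50.6 / 97.5 = 0.52

0.52 deg


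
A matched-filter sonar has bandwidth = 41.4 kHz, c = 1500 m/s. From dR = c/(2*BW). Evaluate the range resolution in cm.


1.81 cm


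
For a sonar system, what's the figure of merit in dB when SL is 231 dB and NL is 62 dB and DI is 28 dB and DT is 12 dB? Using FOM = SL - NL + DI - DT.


185 dB


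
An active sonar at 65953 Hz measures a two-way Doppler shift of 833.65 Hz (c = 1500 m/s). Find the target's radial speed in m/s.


From fd = 2*f*v/c, v = c*fd/(2*f) = 1500 * 833.65 / (2*65953) = 9.48

9.48 m/s


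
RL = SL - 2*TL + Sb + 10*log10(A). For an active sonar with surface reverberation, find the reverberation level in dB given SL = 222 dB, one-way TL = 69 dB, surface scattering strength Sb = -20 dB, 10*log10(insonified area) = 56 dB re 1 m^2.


120 dB


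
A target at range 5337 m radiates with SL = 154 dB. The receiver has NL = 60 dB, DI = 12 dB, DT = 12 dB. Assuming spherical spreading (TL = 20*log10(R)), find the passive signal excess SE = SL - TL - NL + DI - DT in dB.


Step 1: TL = 20*log10(5337) = 74.55 dB
Step 2: SE = 154 - 74.55 - 60 + 12 - 12 = 19.45

19.45 dB


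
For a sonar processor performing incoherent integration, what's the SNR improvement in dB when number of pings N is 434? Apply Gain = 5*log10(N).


Gain = 5*log10(434) = 13.19

13.19 dB


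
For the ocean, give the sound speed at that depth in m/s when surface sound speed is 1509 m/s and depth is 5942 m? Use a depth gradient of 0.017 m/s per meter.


1610.014 m/s


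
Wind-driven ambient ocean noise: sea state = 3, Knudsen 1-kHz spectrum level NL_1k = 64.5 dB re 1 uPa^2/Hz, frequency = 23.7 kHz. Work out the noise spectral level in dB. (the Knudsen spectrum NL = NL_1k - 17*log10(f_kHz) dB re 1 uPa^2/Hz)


NL = NL_1k - 17*log10(f_kHz) = 64.5 - 17*log10(23.7) = 64.5 - (23.37) = 41.13

41.13 dB


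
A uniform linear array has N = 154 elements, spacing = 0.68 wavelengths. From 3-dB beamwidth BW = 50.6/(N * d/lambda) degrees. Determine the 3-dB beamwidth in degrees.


BW = 50.6 / (154 * 0.68) = 50.6 / 104.72 = 0.48

0.48 deg


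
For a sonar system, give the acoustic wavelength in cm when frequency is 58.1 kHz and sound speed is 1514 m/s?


lambda = c/f = 1514 / 58100 = 0.0261 m = 2.61 cm

2.61 cm


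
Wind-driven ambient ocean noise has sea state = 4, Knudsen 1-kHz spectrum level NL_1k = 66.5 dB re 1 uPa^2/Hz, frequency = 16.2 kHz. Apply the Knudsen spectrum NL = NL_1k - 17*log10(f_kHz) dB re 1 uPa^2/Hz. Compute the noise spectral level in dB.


NL = NL_1k - 17*log10(f_kHz) = 66.5 - 17*log10(16.2) = 66.5 - (20.56) = 45.94

45.94 dB


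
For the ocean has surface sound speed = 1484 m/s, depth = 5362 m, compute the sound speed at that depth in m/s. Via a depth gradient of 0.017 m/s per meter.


c = 1484 + 0.017 * 5362 = 1575.154

1575.154 m/s


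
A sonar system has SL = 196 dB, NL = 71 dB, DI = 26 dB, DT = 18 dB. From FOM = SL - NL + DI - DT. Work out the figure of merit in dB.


133 dB


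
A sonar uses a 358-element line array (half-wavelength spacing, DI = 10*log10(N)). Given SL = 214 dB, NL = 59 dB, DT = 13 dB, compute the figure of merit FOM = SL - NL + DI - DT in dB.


167.54 dB


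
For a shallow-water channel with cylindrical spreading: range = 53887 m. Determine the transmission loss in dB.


TL = 10*log10(53887) = 47.31

47.31 dB


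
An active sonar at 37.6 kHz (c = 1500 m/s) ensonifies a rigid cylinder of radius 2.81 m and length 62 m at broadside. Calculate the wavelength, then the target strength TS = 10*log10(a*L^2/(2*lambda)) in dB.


Step 1: lambda = c/f = 1500/37600 = 0.03989 m
Step 2: TS = 10*log10(a*L^2/(2*lambda)) = 10*log10(2.81*62^2/(2*0.03989)) = 51.32

51.32 dB


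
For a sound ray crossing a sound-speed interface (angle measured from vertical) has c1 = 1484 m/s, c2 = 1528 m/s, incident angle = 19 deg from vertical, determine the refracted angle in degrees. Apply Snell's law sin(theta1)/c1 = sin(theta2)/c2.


19.59 deg


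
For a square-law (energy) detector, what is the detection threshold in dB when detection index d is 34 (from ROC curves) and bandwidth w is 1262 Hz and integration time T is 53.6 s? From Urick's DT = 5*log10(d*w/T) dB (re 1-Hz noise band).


DT = 5*log10(d*w/T) = 5*log10(34 * 1262 / 53.6) = 5*log10(800.52) = 14.52

14.52 dB


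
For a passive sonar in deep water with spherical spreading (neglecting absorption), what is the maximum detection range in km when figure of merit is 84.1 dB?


At max range FOM = TL, so 20*log10(R) = 84.1
R = 10^(84.1/20) = 16032.45 m = 16.03 km

16.03 km


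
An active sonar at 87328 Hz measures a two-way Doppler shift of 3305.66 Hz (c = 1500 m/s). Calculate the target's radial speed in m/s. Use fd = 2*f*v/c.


28.39 m/s


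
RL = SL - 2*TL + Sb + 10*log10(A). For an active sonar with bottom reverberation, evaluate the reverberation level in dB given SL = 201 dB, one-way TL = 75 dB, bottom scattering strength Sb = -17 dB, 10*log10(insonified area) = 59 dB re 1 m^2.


93 dB


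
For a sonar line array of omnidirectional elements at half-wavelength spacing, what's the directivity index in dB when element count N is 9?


DI = 10*log10(9) = 9.54

9.54 dB


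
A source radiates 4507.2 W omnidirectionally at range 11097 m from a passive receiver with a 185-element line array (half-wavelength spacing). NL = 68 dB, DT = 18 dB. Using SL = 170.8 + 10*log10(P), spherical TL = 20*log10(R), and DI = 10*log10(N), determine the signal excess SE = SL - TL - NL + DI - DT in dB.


63.11 dB


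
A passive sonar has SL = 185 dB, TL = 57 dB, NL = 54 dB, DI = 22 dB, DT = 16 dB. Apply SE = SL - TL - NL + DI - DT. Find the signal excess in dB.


80 dB


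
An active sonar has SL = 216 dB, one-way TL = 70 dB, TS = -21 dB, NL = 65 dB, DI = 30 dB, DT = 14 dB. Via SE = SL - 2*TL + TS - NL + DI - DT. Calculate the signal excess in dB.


6 dB


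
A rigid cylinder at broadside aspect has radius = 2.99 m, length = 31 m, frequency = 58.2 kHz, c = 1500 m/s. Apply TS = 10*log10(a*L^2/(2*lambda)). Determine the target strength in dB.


lambda = 1500/58200 = 0.02577 m
TS = 10*log10(2.99*31^2/(2*0.02577)) = 47.46

47.46 dB


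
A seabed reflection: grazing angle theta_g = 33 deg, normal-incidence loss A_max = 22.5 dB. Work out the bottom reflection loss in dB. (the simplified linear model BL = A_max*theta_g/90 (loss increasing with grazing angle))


8.25 dB


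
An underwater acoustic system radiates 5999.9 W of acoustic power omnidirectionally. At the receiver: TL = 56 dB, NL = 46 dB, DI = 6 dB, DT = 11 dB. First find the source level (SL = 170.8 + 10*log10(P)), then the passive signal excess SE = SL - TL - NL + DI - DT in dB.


Step 1: SL = 170.8 + 10*log10(5999.9) = 208.58 dB
Step 2: SE = SL - TL - NL + DI - DT = 208.58 - 56 - 46 + 6 - 11 = 101.58

101.58 dB


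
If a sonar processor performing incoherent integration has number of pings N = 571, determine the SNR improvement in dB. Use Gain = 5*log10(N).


Gain = 5*log10(571) = 13.78

13.78 dB


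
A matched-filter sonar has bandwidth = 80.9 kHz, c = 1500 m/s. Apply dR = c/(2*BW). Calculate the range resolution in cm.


dR = c/(2*BW) = 1500 / (2 * 80.9e3) = 0.0093 m = 0.93 cm

0.93 cm


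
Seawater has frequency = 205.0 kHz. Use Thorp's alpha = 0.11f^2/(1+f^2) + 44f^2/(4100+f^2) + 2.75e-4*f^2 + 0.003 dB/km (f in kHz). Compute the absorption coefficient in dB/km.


51.759 dB/km


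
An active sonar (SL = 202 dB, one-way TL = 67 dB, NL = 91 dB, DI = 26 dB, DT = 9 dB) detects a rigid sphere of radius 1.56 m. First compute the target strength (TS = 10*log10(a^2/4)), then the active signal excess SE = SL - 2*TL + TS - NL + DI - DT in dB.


Step 1: TS = 10*log10(1.56^2/4) = -2.16 dB
Step 2: SE = SL - 2*TL + TS - NL + DI - DT = 202 - 2*67 + (-2.16) - 91 + 26 - 9 = -8.16

-8.16 dB


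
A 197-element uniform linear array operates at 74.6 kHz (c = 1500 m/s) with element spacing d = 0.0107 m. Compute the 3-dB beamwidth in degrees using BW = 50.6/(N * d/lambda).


Step 1: lambda = 1500/74600 = 0.02011 m
Step 2: d/lambda = 0.0107/0.02011 = 0.5321
Step 3: BW = 50.6/(N * d/lambda) = 50.6/(197 * 0.5321) = 0.48

0.48 deg
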